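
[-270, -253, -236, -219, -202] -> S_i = -270 + 17*i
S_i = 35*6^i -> [35, 210, 1260, 7560, 45360]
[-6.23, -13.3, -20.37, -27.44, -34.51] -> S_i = -6.23 + -7.07*i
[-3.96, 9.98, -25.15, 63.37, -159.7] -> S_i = -3.96*(-2.52)^i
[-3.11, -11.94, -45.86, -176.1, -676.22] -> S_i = -3.11*3.84^i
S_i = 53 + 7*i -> [53, 60, 67, 74, 81]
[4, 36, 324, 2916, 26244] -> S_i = 4*9^i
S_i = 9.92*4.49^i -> [9.92, 44.54, 199.99, 897.95, 4031.78]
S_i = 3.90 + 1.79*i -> [3.9, 5.69, 7.48, 9.27, 11.06]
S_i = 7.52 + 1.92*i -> [7.52, 9.44, 11.36, 13.28, 15.2]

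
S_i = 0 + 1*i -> [0, 1, 2, 3, 4]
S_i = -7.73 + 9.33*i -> [-7.73, 1.6, 10.93, 20.26, 29.59]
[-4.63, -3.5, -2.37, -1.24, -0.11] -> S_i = -4.63 + 1.13*i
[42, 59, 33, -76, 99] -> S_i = Random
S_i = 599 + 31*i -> [599, 630, 661, 692, 723]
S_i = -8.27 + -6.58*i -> [-8.27, -14.85, -21.43, -28.01, -34.59]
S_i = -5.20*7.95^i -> [-5.2, -41.34, -328.65, -2612.79, -20771.69]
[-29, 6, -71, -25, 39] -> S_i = Random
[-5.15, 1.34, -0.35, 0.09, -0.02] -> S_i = -5.15*(-0.26)^i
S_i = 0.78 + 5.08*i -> [0.78, 5.86, 10.94, 16.02, 21.1]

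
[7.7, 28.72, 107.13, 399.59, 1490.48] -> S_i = 7.70*3.73^i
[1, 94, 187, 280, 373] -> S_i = 1 + 93*i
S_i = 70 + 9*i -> [70, 79, 88, 97, 106]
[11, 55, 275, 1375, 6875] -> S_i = 11*5^i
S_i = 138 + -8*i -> [138, 130, 122, 114, 106]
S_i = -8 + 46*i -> [-8, 38, 84, 130, 176]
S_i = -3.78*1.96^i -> [-3.78, -7.41, -14.52, -28.46, -55.78]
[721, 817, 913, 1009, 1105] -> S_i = 721 + 96*i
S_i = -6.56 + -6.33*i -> [-6.56, -12.89, -19.22, -25.55, -31.88]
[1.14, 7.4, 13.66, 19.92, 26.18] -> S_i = 1.14 + 6.26*i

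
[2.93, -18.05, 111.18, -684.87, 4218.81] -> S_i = 2.93*(-6.16)^i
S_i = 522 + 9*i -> [522, 531, 540, 549, 558]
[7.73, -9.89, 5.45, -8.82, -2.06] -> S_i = Random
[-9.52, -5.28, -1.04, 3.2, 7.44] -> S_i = -9.52 + 4.24*i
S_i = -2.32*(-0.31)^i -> [-2.32, 0.72, -0.22, 0.07, -0.02]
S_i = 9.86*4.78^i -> [9.86, 47.13, 225.29, 1076.86, 5147.41]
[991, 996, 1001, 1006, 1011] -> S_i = 991 + 5*i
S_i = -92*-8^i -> [-92, 736, -5888, 47104, -376832]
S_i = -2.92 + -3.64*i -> [-2.92, -6.56, -10.2, -13.84, -17.48]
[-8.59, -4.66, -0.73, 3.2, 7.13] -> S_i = -8.59 + 3.93*i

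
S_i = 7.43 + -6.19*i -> [7.43, 1.24, -4.95, -11.14, -17.33]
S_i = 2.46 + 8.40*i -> [2.46, 10.86, 19.26, 27.66, 36.06]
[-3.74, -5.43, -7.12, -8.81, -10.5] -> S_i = -3.74 + -1.69*i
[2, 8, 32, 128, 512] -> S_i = 2*4^i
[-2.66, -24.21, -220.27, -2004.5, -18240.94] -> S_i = -2.66*9.10^i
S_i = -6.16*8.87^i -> [-6.16, -54.64, -484.65, -4298.84, -38130.74]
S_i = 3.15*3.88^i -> [3.15, 12.22, 47.42, 183.99, 713.9]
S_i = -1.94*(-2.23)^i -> [-1.94, 4.33, -9.65, 21.51, -47.98]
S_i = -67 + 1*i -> [-67, -66, -65, -64, -63]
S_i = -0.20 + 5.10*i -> [-0.2, 4.9, 10.0, 15.1, 20.2]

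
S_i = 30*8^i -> [30, 240, 1920, 15360, 122880]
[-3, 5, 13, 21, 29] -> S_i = -3 + 8*i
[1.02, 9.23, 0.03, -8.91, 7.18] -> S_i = Random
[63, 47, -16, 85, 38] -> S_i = Random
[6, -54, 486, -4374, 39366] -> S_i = 6*-9^i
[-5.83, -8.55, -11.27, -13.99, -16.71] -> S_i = -5.83 + -2.72*i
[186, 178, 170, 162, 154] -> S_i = 186 + -8*i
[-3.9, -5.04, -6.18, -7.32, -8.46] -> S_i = -3.90 + -1.14*i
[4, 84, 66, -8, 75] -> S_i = Random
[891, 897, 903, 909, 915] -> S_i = 891 + 6*i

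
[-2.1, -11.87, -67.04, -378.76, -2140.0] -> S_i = -2.10*5.65^i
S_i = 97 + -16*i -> [97, 81, 65, 49, 33]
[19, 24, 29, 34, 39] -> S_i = 19 + 5*i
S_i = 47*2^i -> [47, 94, 188, 376, 752]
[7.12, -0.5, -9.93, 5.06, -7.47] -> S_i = Random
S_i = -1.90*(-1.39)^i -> [-1.9, 2.64, -3.67, 5.1, -7.09]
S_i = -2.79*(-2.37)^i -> [-2.79, 6.61, -15.67, 37.14, -88.02]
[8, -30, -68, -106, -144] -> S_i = 8 + -38*i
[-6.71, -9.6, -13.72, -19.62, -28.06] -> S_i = -6.71*1.43^i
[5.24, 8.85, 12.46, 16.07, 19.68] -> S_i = 5.24 + 3.61*i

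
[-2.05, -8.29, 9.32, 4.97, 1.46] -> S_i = Random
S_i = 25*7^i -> [25, 175, 1225, 8575, 60025]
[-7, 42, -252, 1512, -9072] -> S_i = -7*-6^i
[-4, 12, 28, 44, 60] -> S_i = -4 + 16*i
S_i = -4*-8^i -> [-4, 32, -256, 2048, -16384]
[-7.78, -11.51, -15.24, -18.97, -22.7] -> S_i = -7.78 + -3.73*i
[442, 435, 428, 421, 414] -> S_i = 442 + -7*i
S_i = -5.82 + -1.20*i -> [-5.82, -7.02, -8.22, -9.42, -10.62]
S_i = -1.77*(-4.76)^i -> [-1.77, 8.43, -40.1, 190.89, -908.66]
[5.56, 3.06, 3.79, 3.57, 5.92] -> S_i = Random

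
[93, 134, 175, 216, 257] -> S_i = 93 + 41*i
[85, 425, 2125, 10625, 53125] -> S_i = 85*5^i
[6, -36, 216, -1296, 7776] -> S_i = 6*-6^i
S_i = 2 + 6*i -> [2, 8, 14, 20, 26]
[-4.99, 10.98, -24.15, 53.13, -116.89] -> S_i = -4.99*(-2.20)^i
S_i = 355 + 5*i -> [355, 360, 365, 370, 375]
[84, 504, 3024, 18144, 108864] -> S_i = 84*6^i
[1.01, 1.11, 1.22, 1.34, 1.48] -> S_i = 1.01*1.10^i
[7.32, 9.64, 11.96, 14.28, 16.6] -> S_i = 7.32 + 2.32*i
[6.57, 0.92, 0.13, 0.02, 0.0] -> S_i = 6.57*0.14^i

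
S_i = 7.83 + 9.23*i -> [7.83, 17.06, 26.29, 35.52, 44.75]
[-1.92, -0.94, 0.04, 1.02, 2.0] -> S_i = -1.92 + 0.98*i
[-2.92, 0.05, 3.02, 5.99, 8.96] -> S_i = -2.92 + 2.97*i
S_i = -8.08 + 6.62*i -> [-8.08, -1.46, 5.16, 11.78, 18.4]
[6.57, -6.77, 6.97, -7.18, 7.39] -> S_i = 6.57*(-1.03)^i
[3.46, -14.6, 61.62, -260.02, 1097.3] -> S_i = 3.46*(-4.22)^i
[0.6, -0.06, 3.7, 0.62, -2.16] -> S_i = Random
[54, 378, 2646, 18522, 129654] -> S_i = 54*7^i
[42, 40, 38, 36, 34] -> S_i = 42 + -2*i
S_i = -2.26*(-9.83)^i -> [-2.26, 22.22, -218.38, 2146.69, -21101.95]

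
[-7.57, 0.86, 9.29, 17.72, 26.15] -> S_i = -7.57 + 8.43*i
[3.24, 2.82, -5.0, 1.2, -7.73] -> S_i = Random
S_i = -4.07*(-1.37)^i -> [-4.07, 5.58, -7.64, 10.47, -14.34]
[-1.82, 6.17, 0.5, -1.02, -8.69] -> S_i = Random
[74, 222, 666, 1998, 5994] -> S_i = 74*3^i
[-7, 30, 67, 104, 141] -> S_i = -7 + 37*i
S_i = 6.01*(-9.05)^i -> [6.01, -54.39, 492.23, -4454.72, 40315.2]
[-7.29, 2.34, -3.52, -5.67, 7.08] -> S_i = Random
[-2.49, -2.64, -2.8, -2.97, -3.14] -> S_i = -2.49*1.06^i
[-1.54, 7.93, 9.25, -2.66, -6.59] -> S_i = Random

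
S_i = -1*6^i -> [-1, -6, -36, -216, -1296]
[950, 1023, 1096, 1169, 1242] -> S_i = 950 + 73*i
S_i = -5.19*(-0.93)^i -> [-5.19, 4.83, -4.49, 4.17, -3.88]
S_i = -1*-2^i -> [-1, 2, -4, 8, -16]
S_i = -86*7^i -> [-86, -602, -4214, -29498, -206486]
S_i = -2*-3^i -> [-2, 6, -18, 54, -162]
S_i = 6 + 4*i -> [6, 10, 14, 18, 22]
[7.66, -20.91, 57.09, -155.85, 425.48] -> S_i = 7.66*(-2.73)^i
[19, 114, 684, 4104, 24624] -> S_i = 19*6^i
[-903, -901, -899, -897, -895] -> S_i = -903 + 2*i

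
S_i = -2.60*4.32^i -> [-2.6, -11.23, -48.52, -209.62, -905.54]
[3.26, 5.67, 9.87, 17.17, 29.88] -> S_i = 3.26*1.74^i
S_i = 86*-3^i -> [86, -258, 774, -2322, 6966]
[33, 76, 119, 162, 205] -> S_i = 33 + 43*i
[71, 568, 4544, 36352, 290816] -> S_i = 71*8^i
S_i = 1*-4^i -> [1, -4, 16, -64, 256]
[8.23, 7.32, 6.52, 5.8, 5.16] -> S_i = 8.23*0.89^i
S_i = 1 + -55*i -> [1, -54, -109, -164, -219]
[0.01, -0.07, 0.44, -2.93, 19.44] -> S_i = 0.01*(-6.64)^i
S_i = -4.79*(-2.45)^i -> [-4.79, 11.74, -28.75, 70.44, -172.58]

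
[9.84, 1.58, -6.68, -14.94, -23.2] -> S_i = 9.84 + -8.26*i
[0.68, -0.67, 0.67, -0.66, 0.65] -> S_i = 0.68*(-0.99)^i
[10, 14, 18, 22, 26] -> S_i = 10 + 4*i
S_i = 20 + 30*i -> [20, 50, 80, 110, 140]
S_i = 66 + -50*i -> [66, 16, -34, -84, -134]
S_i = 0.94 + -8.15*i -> [0.94, -7.21, -15.36, -23.51, -31.66]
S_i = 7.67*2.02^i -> [7.67, 15.49, 31.3, 63.22, 127.7]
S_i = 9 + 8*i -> [9, 17, 25, 33, 41]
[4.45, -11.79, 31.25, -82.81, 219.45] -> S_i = 4.45*(-2.65)^i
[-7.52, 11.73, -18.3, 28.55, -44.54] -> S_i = -7.52*(-1.56)^i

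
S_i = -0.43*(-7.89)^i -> [-0.43, 3.39, -26.77, 211.2, -1666.39]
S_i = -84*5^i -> [-84, -420, -2100, -10500, -52500]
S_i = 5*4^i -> [5, 20, 80, 320, 1280]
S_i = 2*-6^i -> [2, -12, 72, -432, 2592]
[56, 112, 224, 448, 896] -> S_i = 56*2^i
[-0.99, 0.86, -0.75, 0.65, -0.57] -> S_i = -0.99*(-0.87)^i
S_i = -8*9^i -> [-8, -72, -648, -5832, -52488]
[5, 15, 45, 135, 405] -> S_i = 5*3^i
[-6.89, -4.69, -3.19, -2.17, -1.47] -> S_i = -6.89*0.68^i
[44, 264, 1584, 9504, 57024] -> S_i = 44*6^i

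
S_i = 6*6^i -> [6, 36, 216, 1296, 7776]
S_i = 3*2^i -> [3, 6, 12, 24, 48]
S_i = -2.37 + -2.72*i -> [-2.37, -5.09, -7.81, -10.53, -13.25]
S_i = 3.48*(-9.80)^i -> [3.48, -34.1, 334.22, -3275.35, 32098.41]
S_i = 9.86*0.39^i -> [9.86, 3.85, 1.5, 0.58, 0.23]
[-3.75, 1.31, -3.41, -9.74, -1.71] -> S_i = Random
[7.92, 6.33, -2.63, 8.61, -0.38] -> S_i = Random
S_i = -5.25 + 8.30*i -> [-5.25, 3.05, 11.35, 19.65, 27.95]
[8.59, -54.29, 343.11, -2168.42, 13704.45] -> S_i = 8.59*(-6.32)^i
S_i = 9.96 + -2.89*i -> [9.96, 7.07, 4.18, 1.29, -1.6]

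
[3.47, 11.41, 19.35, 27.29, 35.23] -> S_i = 3.47 + 7.94*i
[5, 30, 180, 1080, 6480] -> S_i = 5*6^i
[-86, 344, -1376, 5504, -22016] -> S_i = -86*-4^i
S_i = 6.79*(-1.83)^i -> [6.79, -12.43, 22.74, -41.61, 76.15]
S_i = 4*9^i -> [4, 36, 324, 2916, 26244]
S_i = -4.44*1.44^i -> [-4.44, -6.39, -9.21, -13.26, -19.09]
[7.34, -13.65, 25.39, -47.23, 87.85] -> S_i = 7.34*(-1.86)^i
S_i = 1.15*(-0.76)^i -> [1.15, -0.87, 0.66, -0.5, 0.38]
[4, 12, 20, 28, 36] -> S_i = 4 + 8*i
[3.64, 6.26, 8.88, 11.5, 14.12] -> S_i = 3.64 + 2.62*i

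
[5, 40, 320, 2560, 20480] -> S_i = 5*8^i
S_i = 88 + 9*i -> [88, 97, 106, 115, 124]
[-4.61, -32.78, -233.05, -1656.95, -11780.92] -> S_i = -4.61*7.11^i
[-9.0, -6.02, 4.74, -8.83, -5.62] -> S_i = Random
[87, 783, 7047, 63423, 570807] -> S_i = 87*9^i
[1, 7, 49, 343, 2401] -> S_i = 1*7^i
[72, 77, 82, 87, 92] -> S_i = 72 + 5*i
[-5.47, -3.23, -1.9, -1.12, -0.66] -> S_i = -5.47*0.59^i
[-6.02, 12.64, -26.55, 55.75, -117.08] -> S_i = -6.02*(-2.10)^i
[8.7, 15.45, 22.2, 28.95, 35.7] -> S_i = 8.70 + 6.75*i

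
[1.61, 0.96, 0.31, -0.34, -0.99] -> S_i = 1.61 + -0.65*i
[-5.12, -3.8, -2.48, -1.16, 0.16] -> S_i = -5.12 + 1.32*i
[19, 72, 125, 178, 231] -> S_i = 19 + 53*i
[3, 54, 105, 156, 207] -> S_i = 3 + 51*i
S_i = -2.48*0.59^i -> [-2.48, -1.46, -0.86, -0.51, -0.3]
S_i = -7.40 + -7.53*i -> [-7.4, -14.93, -22.46, -29.99, -37.52]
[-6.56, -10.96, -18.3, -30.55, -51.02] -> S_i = -6.56*1.67^i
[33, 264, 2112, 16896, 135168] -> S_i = 33*8^i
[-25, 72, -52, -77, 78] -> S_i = Random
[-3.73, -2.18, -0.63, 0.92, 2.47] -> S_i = -3.73 + 1.55*i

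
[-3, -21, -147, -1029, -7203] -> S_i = -3*7^i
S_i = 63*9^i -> [63, 567, 5103, 45927, 413343]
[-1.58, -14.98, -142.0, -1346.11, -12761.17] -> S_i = -1.58*9.48^i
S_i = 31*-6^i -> [31, -186, 1116, -6696, 40176]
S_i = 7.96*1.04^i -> [7.96, 8.28, 8.61, 8.95, 9.31]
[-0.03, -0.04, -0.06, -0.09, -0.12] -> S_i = -0.03*1.42^i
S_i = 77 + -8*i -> [77, 69, 61, 53, 45]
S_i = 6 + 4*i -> [6, 10, 14, 18, 22]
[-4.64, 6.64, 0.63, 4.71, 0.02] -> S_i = Random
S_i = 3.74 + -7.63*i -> [3.74, -3.89, -11.52, -19.15, -26.78]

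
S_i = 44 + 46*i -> [44, 90, 136, 182, 228]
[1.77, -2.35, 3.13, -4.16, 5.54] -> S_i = 1.77*(-1.33)^i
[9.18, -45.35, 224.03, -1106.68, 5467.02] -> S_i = 9.18*(-4.94)^i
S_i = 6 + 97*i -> [6, 103, 200, 297, 394]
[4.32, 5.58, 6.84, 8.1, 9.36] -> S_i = 4.32 + 1.26*i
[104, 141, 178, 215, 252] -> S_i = 104 + 37*i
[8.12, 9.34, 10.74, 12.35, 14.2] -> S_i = 8.12*1.15^i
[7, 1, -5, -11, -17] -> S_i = 7 + -6*i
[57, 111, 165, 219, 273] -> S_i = 57 + 54*i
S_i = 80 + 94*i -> [80, 174, 268, 362, 456]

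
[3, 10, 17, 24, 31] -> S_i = 3 + 7*i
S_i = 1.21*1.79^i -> [1.21, 2.17, 3.88, 6.94, 12.42]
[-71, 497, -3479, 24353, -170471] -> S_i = -71*-7^i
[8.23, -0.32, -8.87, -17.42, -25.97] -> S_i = 8.23 + -8.55*i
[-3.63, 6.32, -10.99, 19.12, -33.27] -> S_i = -3.63*(-1.74)^i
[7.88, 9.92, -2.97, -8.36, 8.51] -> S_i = Random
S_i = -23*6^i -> [-23, -138, -828, -4968, -29808]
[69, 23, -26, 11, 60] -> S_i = Random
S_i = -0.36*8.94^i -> [-0.36, -3.22, -28.77, -257.23, -2299.6]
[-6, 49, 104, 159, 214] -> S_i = -6 + 55*i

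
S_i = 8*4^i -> [8, 32, 128, 512, 2048]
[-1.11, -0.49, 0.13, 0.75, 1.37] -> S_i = -1.11 + 0.62*i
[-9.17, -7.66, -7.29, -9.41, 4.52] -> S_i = Random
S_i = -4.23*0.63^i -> [-4.23, -2.66, -1.68, -1.06, -0.67]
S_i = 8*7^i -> [8, 56, 392, 2744, 19208]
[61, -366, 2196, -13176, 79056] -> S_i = 61*-6^i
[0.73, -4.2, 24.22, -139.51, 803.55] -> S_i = 0.73*(-5.76)^i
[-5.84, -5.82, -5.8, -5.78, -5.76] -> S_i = -5.84 + 0.02*i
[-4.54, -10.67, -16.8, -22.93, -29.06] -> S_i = -4.54 + -6.13*i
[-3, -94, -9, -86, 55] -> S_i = Random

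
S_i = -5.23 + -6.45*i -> [-5.23, -11.68, -18.13, -24.58, -31.03]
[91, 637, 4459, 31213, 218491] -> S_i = 91*7^i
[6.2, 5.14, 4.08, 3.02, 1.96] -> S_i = 6.20 + -1.06*i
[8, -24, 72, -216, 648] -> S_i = 8*-3^i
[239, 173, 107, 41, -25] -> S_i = 239 + -66*i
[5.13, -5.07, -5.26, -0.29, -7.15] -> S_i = Random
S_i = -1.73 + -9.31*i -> [-1.73, -11.04, -20.35, -29.66, -38.97]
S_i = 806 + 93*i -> [806, 899, 992, 1085, 1178]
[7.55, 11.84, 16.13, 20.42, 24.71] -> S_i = 7.55 + 4.29*i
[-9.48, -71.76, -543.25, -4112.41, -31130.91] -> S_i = -9.48*7.57^i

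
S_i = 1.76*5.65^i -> [1.76, 9.94, 56.18, 317.44, 1793.52]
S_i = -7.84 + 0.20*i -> [-7.84, -7.64, -7.44, -7.24, -7.04]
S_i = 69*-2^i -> [69, -138, 276, -552, 1104]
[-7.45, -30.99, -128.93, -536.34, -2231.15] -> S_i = -7.45*4.16^i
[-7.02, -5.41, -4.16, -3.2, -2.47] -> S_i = -7.02*0.77^i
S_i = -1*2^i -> [-1, -2, -4, -8, -16]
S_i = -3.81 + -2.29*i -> [-3.81, -6.1, -8.39, -10.68, -12.97]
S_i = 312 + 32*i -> [312, 344, 376, 408, 440]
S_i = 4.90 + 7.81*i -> [4.9, 12.71, 20.52, 28.33, 36.14]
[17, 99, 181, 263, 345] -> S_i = 17 + 82*i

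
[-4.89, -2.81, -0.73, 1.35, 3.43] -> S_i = -4.89 + 2.08*i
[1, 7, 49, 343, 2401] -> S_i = 1*7^i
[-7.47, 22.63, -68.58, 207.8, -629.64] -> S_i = -7.47*(-3.03)^i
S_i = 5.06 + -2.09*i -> [5.06, 2.97, 0.88, -1.21, -3.3]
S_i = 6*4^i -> [6, 24, 96, 384, 1536]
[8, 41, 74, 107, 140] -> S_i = 8 + 33*i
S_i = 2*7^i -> [2, 14, 98, 686, 4802]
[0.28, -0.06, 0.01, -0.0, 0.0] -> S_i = 0.28*(-0.22)^i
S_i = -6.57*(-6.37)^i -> [-6.57, 41.85, -266.59, 1698.18, -10817.41]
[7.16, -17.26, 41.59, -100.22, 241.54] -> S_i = 7.16*(-2.41)^i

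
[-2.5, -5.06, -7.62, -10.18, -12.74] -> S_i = -2.50 + -2.56*i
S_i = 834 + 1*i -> [834, 835, 836, 837, 838]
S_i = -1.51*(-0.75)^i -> [-1.51, 1.13, -0.85, 0.64, -0.48]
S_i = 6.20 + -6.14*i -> [6.2, 0.06, -6.08, -12.22, -18.36]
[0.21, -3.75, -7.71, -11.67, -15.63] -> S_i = 0.21 + -3.96*i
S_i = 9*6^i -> [9, 54, 324, 1944, 11664]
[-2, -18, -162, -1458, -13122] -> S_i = -2*9^i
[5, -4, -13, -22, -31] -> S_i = 5 + -9*i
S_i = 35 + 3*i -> [35, 38, 41, 44, 47]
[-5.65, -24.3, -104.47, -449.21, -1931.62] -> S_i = -5.65*4.30^i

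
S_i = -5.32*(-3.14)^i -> [-5.32, 16.7, -52.45, 164.7, -517.17]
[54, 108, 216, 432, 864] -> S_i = 54*2^i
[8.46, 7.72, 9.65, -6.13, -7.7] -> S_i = Random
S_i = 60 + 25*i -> [60, 85, 110, 135, 160]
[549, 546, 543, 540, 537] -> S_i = 549 + -3*i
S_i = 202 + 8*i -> [202, 210, 218, 226, 234]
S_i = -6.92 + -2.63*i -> [-6.92, -9.55, -12.18, -14.81, -17.44]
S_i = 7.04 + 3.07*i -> [7.04, 10.11, 13.18, 16.25, 19.32]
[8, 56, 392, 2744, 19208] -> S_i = 8*7^i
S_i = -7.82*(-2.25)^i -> [-7.82, 17.6, -39.59, 89.07, -200.42]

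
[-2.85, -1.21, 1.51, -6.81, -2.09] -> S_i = Random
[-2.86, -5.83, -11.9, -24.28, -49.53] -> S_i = -2.86*2.04^i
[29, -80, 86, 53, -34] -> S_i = Random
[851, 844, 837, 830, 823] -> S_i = 851 + -7*i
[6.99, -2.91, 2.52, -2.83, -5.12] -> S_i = Random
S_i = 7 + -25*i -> [7, -18, -43, -68, -93]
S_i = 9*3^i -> [9, 27, 81, 243, 729]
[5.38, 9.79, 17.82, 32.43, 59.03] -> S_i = 5.38*1.82^i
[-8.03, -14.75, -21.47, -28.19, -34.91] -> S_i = -8.03 + -6.72*i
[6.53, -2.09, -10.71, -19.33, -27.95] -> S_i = 6.53 + -8.62*i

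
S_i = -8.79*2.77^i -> [-8.79, -24.35, -67.44, -186.82, -517.5]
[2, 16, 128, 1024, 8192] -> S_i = 2*8^i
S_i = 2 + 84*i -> [2, 86, 170, 254, 338]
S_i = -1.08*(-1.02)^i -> [-1.08, 1.1, -1.12, 1.15, -1.17]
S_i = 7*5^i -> [7, 35, 175, 875, 4375]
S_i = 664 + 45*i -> [664, 709, 754, 799, 844]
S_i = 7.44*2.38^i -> [7.44, 17.71, 42.14, 100.3, 238.72]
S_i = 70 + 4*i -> [70, 74, 78, 82, 86]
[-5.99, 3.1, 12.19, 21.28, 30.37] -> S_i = -5.99 + 9.09*i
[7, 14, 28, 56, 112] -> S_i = 7*2^i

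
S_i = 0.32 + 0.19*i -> [0.32, 0.51, 0.7, 0.89, 1.08]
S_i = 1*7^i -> [1, 7, 49, 343, 2401]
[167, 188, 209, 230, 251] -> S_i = 167 + 21*i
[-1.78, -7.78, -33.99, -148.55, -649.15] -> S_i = -1.78*4.37^i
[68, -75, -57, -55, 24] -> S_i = Random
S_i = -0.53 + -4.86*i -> [-0.53, -5.39, -10.25, -15.11, -19.97]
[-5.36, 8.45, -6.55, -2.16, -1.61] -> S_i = Random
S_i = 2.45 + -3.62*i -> [2.45, -1.17, -4.79, -8.41, -12.03]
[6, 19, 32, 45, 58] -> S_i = 6 + 13*i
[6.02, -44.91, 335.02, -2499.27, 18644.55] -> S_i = 6.02*(-7.46)^i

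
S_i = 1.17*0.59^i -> [1.17, 0.69, 0.41, 0.24, 0.14]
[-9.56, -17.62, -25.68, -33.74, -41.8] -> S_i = -9.56 + -8.06*i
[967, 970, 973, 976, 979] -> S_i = 967 + 3*i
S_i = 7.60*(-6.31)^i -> [7.6, -47.96, 302.6, -1909.42, 12048.45]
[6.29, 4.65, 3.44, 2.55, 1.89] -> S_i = 6.29*0.74^i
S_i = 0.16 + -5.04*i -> [0.16, -4.88, -9.92, -14.96, -20.0]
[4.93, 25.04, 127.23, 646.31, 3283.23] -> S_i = 4.93*5.08^i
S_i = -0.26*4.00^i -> [-0.26, -1.04, -4.16, -16.64, -66.56]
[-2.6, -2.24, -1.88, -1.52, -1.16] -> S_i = -2.60 + 0.36*i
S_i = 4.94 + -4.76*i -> [4.94, 0.18, -4.58, -9.34, -14.1]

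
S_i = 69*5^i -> [69, 345, 1725, 8625, 43125]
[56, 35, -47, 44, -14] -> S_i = Random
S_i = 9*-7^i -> [9, -63, 441, -3087, 21609]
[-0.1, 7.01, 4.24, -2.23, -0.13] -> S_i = Random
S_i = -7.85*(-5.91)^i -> [-7.85, 46.39, -274.19, 1620.44, -9576.78]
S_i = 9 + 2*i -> [9, 11, 13, 15, 17]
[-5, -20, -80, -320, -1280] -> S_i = -5*4^i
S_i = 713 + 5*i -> [713, 718, 723, 728, 733]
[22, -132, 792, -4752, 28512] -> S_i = 22*-6^i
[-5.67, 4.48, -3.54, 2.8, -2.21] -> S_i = -5.67*(-0.79)^i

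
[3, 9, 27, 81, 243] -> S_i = 3*3^i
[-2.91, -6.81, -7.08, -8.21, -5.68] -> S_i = Random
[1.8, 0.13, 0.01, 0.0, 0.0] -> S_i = 1.80*0.07^i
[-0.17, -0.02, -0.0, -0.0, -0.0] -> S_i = -0.17*0.09^i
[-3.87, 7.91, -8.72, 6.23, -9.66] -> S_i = Random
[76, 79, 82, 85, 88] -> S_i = 76 + 3*i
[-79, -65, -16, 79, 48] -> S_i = Random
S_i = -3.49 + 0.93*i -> [-3.49, -2.56, -1.63, -0.7, 0.23]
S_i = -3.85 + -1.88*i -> [-3.85, -5.73, -7.61, -9.49, -11.37]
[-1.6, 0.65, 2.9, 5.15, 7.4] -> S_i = -1.60 + 2.25*i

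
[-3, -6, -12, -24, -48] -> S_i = -3*2^i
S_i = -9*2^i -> [-9, -18, -36, -72, -144]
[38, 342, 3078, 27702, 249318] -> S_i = 38*9^i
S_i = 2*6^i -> [2, 12, 72, 432, 2592]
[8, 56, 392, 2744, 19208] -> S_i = 8*7^i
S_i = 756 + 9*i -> [756, 765, 774, 783, 792]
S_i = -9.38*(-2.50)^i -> [-9.38, 23.45, -58.63, 146.56, -366.41]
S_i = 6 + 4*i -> [6, 10, 14, 18, 22]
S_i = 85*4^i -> [85, 340, 1360, 5440, 21760]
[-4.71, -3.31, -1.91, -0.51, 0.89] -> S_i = -4.71 + 1.40*i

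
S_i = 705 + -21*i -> [705, 684, 663, 642, 621]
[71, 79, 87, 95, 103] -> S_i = 71 + 8*i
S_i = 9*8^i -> [9, 72, 576, 4608, 36864]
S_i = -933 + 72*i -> [-933, -861, -789, -717, -645]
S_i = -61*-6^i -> [-61, 366, -2196, 13176, -79056]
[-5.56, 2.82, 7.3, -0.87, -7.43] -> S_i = Random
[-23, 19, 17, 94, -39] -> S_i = Random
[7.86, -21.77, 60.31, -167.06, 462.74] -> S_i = 7.86*(-2.77)^i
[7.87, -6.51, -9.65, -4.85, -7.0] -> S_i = Random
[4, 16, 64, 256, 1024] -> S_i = 4*4^i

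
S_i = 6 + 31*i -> [6, 37, 68, 99, 130]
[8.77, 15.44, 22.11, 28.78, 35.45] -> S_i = 8.77 + 6.67*i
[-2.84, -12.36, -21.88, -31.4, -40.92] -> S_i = -2.84 + -9.52*i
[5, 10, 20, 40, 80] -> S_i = 5*2^i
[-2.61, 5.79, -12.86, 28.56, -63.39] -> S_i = -2.61*(-2.22)^i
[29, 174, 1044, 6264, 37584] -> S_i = 29*6^i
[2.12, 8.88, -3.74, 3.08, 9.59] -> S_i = Random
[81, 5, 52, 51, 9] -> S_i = Random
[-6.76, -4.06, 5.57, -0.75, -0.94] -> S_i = Random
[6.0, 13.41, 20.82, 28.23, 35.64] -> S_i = 6.00 + 7.41*i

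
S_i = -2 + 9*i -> [-2, 7, 16, 25, 34]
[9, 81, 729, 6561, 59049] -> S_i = 9*9^i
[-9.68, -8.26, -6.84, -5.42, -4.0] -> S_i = -9.68 + 1.42*i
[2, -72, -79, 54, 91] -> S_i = Random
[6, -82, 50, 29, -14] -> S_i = Random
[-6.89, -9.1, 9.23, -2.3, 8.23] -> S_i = Random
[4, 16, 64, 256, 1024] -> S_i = 4*4^i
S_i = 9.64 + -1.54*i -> [9.64, 8.1, 6.56, 5.02, 3.48]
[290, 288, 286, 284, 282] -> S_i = 290 + -2*i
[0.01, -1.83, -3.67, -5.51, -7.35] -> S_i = 0.01 + -1.84*i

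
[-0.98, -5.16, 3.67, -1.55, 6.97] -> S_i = Random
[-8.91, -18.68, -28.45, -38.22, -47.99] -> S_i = -8.91 + -9.77*i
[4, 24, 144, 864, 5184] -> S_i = 4*6^i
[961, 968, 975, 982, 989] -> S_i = 961 + 7*i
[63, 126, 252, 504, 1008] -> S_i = 63*2^i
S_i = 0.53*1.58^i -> [0.53, 0.84, 1.32, 2.09, 3.3]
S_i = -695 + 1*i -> [-695, -694, -693, -692, -691]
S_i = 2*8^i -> [2, 16, 128, 1024, 8192]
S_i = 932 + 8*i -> [932, 940, 948, 956, 964]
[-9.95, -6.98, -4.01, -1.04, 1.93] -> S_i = -9.95 + 2.97*i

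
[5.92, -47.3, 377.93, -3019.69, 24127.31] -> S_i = 5.92*(-7.99)^i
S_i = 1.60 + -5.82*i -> [1.6, -4.22, -10.04, -15.86, -21.68]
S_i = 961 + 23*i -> [961, 984, 1007, 1030, 1053]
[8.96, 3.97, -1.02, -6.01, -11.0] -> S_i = 8.96 + -4.99*i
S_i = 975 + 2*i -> [975, 977, 979, 981, 983]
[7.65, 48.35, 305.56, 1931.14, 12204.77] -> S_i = 7.65*6.32^i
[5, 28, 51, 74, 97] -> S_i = 5 + 23*i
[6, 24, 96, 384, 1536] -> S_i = 6*4^i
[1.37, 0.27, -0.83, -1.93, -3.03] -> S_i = 1.37 + -1.10*i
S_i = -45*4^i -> [-45, -180, -720, -2880, -11520]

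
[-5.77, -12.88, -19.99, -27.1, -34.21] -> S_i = -5.77 + -7.11*i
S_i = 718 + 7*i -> [718, 725, 732, 739, 746]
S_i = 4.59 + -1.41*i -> [4.59, 3.18, 1.77, 0.36, -1.05]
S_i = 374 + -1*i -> [374, 373, 372, 371, 370]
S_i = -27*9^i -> [-27, -243, -2187, -19683, -177147]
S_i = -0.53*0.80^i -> [-0.53, -0.42, -0.34, -0.27, -0.22]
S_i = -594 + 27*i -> [-594, -567, -540, -513, -486]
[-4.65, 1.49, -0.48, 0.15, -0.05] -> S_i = -4.65*(-0.32)^i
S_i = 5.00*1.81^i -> [5.0, 9.05, 16.38, 29.65, 53.66]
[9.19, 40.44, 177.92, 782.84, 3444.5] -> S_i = 9.19*4.40^i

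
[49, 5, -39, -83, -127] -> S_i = 49 + -44*i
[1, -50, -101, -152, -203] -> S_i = 1 + -51*i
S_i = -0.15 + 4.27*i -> [-0.15, 4.12, 8.39, 12.66, 16.93]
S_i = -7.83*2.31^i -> [-7.83, -18.09, -41.78, -96.52, -222.95]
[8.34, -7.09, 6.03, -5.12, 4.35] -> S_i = 8.34*(-0.85)^i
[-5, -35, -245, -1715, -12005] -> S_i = -5*7^i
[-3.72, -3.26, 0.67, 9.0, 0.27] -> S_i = Random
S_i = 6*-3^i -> [6, -18, 54, -162, 486]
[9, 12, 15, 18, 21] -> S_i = 9 + 3*i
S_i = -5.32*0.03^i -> [-5.32, -0.16, -0.0, -0.0, -0.0]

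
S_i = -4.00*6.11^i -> [-4.0, -24.44, -149.33, -912.4, -5574.74]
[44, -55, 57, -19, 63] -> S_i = Random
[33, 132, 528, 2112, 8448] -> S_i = 33*4^i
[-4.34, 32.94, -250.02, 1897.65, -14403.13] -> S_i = -4.34*(-7.59)^i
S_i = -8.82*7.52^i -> [-8.82, -66.33, -498.77, -3750.78, -28205.9]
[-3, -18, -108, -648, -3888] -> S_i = -3*6^i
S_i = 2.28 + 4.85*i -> [2.28, 7.13, 11.98, 16.83, 21.68]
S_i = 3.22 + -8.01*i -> [3.22, -4.79, -12.8, -20.81, -28.82]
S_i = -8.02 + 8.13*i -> [-8.02, 0.11, 8.24, 16.37, 24.5]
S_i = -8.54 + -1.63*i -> [-8.54, -10.17, -11.8, -13.43, -15.06]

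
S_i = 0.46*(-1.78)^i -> [0.46, -0.82, 1.46, -2.59, 4.62]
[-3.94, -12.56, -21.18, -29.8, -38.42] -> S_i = -3.94 + -8.62*i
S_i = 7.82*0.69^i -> [7.82, 5.4, 3.72, 2.57, 1.77]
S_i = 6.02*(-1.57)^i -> [6.02, -9.45, 14.84, -23.3, 36.58]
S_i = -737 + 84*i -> [-737, -653, -569, -485, -401]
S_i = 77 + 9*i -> [77, 86, 95, 104, 113]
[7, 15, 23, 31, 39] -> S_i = 7 + 8*i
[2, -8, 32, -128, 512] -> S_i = 2*-4^i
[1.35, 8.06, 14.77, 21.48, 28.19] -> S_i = 1.35 + 6.71*i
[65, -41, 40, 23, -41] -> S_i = Random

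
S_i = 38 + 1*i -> [38, 39, 40, 41, 42]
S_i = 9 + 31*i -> [9, 40, 71, 102, 133]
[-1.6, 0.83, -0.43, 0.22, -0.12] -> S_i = -1.60*(-0.52)^i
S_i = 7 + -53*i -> [7, -46, -99, -152, -205]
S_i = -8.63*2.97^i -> [-8.63, -25.63, -76.12, -226.09, -671.49]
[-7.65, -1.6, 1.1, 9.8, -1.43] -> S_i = Random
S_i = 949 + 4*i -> [949, 953, 957, 961, 965]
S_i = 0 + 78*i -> [0, 78, 156, 234, 312]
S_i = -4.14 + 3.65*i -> [-4.14, -0.49, 3.16, 6.81, 10.46]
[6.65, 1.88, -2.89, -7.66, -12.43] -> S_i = 6.65 + -4.77*i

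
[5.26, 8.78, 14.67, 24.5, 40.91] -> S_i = 5.26*1.67^i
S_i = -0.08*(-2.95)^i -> [-0.08, 0.24, -0.7, 2.05, -6.06]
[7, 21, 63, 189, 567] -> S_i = 7*3^i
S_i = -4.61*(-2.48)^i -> [-4.61, 11.43, -28.35, 70.32, -174.38]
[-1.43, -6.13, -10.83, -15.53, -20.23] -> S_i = -1.43 + -4.70*i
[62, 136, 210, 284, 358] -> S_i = 62 + 74*i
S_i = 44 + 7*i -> [44, 51, 58, 65, 72]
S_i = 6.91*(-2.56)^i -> [6.91, -17.69, 45.29, -115.93, 296.78]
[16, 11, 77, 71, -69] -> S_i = Random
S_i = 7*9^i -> [7, 63, 567, 5103, 45927]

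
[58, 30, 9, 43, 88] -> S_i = Random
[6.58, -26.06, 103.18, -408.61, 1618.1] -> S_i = 6.58*(-3.96)^i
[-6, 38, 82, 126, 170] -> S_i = -6 + 44*i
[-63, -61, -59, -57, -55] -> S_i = -63 + 2*i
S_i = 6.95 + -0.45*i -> [6.95, 6.5, 6.05, 5.6, 5.15]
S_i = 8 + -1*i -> [8, 7, 6, 5, 4]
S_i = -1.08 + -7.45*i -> [-1.08, -8.53, -15.98, -23.43, -30.88]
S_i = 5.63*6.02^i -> [5.63, 33.89, 204.03, 1228.28, 7394.25]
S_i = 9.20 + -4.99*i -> [9.2, 4.21, -0.78, -5.77, -10.76]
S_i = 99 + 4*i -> [99, 103, 107, 111, 115]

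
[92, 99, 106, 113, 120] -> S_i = 92 + 7*i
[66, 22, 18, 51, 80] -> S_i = Random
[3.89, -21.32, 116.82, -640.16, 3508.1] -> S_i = 3.89*(-5.48)^i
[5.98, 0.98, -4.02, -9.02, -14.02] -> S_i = 5.98 + -5.00*i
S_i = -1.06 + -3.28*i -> [-1.06, -4.34, -7.62, -10.9, -14.18]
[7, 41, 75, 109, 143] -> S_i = 7 + 34*i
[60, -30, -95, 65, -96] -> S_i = Random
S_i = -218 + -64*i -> [-218, -282, -346, -410, -474]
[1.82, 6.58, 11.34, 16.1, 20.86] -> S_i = 1.82 + 4.76*i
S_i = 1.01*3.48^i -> [1.01, 3.51, 12.23, 42.57, 148.13]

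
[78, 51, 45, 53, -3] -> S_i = Random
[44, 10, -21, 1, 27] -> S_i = Random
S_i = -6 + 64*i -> [-6, 58, 122, 186, 250]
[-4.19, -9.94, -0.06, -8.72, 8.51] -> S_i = Random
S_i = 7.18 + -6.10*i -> [7.18, 1.08, -5.02, -11.12, -17.22]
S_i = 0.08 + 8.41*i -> [0.08, 8.49, 16.9, 25.31, 33.72]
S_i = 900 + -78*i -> [900, 822, 744, 666, 588]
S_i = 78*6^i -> [78, 468, 2808, 16848, 101088]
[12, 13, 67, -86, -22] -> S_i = Random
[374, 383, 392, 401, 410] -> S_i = 374 + 9*i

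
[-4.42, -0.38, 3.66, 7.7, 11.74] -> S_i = -4.42 + 4.04*i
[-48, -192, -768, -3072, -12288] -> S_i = -48*4^i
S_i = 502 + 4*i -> [502, 506, 510, 514, 518]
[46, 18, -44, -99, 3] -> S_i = Random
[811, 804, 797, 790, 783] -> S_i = 811 + -7*i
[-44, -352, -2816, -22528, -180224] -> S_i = -44*8^i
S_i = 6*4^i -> [6, 24, 96, 384, 1536]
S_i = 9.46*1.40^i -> [9.46, 13.24, 18.54, 25.96, 36.34]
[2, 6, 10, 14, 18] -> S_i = 2 + 4*i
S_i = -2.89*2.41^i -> [-2.89, -6.96, -16.79, -40.45, -97.49]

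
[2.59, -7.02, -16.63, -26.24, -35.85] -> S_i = 2.59 + -9.61*i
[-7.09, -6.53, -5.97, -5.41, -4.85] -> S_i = -7.09 + 0.56*i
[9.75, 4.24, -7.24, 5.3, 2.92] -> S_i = Random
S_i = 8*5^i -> [8, 40, 200, 1000, 5000]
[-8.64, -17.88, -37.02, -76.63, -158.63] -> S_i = -8.64*2.07^i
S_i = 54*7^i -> [54, 378, 2646, 18522, 129654]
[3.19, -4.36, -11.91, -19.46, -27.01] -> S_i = 3.19 + -7.55*i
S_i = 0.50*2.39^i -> [0.5, 1.2, 2.86, 6.83, 16.31]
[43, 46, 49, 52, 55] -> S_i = 43 + 3*i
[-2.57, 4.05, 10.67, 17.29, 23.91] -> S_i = -2.57 + 6.62*i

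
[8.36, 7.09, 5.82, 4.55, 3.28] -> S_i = 8.36 + -1.27*i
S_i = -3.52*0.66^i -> [-3.52, -2.32, -1.53, -1.01, -0.67]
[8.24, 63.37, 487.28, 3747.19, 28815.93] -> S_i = 8.24*7.69^i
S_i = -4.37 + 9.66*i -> [-4.37, 5.29, 14.95, 24.61, 34.27]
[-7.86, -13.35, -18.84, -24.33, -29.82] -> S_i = -7.86 + -5.49*i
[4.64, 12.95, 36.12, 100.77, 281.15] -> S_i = 4.64*2.79^i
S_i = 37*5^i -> [37, 185, 925, 4625, 23125]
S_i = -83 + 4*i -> [-83, -79, -75, -71, -67]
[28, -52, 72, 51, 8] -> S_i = Random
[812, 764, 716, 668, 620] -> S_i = 812 + -48*i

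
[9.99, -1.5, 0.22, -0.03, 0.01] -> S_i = 9.99*(-0.15)^i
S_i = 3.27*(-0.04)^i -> [3.27, -0.13, 0.01, -0.0, 0.0]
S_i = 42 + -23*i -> [42, 19, -4, -27, -50]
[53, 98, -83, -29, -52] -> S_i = Random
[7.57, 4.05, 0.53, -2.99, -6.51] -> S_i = 7.57 + -3.52*i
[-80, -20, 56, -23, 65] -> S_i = Random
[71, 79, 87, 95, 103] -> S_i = 71 + 8*i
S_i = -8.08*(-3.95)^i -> [-8.08, 31.92, -126.07, 497.97, -1966.98]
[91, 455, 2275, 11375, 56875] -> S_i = 91*5^i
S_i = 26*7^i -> [26, 182, 1274, 8918, 62426]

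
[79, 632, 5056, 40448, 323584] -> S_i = 79*8^i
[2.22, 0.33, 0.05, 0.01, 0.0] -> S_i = 2.22*0.15^i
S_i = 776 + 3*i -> [776, 779, 782, 785, 788]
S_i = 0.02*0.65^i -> [0.02, 0.01, 0.01, 0.01, 0.0]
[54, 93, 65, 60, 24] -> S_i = Random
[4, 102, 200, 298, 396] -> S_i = 4 + 98*i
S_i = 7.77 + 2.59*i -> [7.77, 10.36, 12.95, 15.54, 18.13]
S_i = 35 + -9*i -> [35, 26, 17, 8, -1]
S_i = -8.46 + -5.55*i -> [-8.46, -14.01, -19.56, -25.11, -30.66]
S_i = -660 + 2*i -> [-660, -658, -656, -654, -652]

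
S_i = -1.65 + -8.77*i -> [-1.65, -10.42, -19.19, -27.96, -36.73]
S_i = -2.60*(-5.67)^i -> [-2.6, 14.74, -83.59, 473.94, -2687.23]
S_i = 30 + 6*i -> [30, 36, 42, 48, 54]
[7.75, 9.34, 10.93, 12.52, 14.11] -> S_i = 7.75 + 1.59*i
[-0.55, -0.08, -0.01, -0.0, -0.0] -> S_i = -0.55*0.14^i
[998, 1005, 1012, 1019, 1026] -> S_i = 998 + 7*i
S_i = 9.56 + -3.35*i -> [9.56, 6.21, 2.86, -0.49, -3.84]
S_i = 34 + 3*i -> [34, 37, 40, 43, 46]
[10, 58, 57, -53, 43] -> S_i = Random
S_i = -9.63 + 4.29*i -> [-9.63, -5.34, -1.05, 3.24, 7.53]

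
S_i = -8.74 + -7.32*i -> [-8.74, -16.06, -23.38, -30.7, -38.02]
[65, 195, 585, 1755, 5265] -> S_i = 65*3^i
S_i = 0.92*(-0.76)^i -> [0.92, -0.7, 0.53, -0.4, 0.31]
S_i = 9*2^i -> [9, 18, 36, 72, 144]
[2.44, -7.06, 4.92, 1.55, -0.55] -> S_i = Random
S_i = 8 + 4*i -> [8, 12, 16, 20, 24]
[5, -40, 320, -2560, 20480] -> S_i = 5*-8^i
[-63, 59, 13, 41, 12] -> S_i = Random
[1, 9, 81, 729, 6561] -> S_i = 1*9^i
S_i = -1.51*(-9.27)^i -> [-1.51, 14.0, -129.76, 1202.86, -11150.54]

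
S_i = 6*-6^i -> [6, -36, 216, -1296, 7776]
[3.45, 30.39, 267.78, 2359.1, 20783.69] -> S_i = 3.45*8.81^i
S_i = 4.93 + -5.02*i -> [4.93, -0.09, -5.11, -10.13, -15.15]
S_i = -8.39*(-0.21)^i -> [-8.39, 1.76, -0.37, 0.08, -0.02]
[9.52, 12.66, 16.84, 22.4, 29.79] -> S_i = 9.52*1.33^i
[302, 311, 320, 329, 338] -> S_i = 302 + 9*i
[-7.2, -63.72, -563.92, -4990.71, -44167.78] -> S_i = -7.20*8.85^i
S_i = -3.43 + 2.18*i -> [-3.43, -1.25, 0.93, 3.11, 5.29]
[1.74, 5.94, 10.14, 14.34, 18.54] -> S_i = 1.74 + 4.20*i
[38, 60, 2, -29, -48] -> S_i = Random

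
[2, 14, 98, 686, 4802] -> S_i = 2*7^i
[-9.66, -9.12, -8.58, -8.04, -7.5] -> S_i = -9.66 + 0.54*i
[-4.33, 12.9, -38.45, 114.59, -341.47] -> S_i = -4.33*(-2.98)^i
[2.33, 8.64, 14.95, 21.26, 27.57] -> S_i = 2.33 + 6.31*i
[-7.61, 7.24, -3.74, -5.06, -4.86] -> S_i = Random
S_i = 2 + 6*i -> [2, 8, 14, 20, 26]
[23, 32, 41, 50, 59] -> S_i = 23 + 9*i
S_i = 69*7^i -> [69, 483, 3381, 23667, 165669]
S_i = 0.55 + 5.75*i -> [0.55, 6.3, 12.05, 17.8, 23.55]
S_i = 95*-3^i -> [95, -285, 855, -2565, 7695]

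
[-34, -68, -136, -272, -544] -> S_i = -34*2^i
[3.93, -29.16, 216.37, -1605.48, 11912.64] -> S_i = 3.93*(-7.42)^i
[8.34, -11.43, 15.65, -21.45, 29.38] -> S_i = 8.34*(-1.37)^i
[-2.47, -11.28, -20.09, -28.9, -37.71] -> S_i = -2.47 + -8.81*i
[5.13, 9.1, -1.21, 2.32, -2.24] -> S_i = Random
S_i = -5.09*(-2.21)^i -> [-5.09, 11.25, -24.86, 54.94, -121.42]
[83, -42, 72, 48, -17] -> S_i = Random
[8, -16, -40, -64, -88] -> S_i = 8 + -24*i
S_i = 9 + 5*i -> [9, 14, 19, 24, 29]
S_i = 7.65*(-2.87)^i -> [7.65, -21.96, 63.01, -180.85, 519.03]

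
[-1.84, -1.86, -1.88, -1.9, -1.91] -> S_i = -1.84*1.01^i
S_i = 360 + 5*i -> [360, 365, 370, 375, 380]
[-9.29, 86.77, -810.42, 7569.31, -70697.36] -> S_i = -9.29*(-9.34)^i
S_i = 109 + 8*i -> [109, 117, 125, 133, 141]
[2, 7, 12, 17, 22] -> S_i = 2 + 5*i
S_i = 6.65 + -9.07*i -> [6.65, -2.42, -11.49, -20.56, -29.63]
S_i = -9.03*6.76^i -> [-9.03, -61.04, -412.65, -2789.51, -18857.08]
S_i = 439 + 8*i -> [439, 447, 455, 463, 471]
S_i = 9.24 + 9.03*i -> [9.24, 18.27, 27.3, 36.33, 45.36]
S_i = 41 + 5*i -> [41, 46, 51, 56, 61]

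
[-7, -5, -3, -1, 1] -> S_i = -7 + 2*i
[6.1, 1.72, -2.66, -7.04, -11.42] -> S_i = 6.10 + -4.38*i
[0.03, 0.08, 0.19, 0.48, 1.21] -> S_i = 0.03*2.52^i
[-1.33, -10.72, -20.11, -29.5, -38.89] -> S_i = -1.33 + -9.39*i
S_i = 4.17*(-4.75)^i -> [4.17, -19.81, 94.09, -446.91, 2122.81]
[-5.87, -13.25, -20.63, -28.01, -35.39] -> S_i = -5.87 + -7.38*i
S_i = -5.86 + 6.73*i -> [-5.86, 0.87, 7.6, 14.33, 21.06]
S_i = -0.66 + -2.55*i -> [-0.66, -3.21, -5.76, -8.31, -10.86]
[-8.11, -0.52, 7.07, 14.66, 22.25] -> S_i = -8.11 + 7.59*i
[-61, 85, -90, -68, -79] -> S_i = Random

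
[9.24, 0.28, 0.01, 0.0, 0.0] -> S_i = 9.24*0.03^i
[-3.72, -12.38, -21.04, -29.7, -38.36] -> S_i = -3.72 + -8.66*i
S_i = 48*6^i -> [48, 288, 1728, 10368, 62208]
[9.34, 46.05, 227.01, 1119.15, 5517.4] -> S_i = 9.34*4.93^i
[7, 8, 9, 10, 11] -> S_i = 7 + 1*i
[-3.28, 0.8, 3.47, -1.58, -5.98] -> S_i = Random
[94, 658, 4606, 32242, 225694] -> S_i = 94*7^i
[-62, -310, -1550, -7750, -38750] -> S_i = -62*5^i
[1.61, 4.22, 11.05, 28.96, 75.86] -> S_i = 1.61*2.62^i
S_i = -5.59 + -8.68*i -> [-5.59, -14.27, -22.95, -31.63, -40.31]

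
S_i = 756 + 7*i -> [756, 763, 770, 777, 784]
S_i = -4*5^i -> [-4, -20, -100, -500, -2500]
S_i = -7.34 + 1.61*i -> [-7.34, -5.73, -4.12, -2.51, -0.9]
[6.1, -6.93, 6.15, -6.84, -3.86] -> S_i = Random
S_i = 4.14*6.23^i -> [4.14, 25.79, 160.69, 1001.07, 6236.67]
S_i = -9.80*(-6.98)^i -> [-9.8, 68.4, -477.46, 3332.67, -23262.04]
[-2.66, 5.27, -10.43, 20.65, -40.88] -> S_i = -2.66*(-1.98)^i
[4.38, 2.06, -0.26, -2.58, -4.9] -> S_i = 4.38 + -2.32*i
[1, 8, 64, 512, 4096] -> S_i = 1*8^i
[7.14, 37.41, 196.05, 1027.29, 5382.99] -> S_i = 7.14*5.24^i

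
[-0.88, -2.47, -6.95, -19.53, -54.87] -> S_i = -0.88*2.81^i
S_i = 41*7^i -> [41, 287, 2009, 14063, 98441]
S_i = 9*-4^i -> [9, -36, 144, -576, 2304]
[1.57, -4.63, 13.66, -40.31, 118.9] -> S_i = 1.57*(-2.95)^i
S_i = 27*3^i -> [27, 81, 243, 729, 2187]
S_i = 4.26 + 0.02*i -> [4.26, 4.28, 4.3, 4.32, 4.34]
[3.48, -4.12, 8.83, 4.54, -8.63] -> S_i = Random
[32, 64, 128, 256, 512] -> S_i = 32*2^i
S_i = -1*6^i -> [-1, -6, -36, -216, -1296]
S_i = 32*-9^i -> [32, -288, 2592, -23328, 209952]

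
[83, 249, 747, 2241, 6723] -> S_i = 83*3^i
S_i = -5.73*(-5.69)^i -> [-5.73, 32.6, -185.52, 1055.58, -6006.25]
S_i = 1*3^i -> [1, 3, 9, 27, 81]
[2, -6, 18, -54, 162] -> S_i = 2*-3^i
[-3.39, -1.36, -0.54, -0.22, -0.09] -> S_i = -3.39*0.40^i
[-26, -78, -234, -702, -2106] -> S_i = -26*3^i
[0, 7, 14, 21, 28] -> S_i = 0 + 7*i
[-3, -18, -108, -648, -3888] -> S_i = -3*6^i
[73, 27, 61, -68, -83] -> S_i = Random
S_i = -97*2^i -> [-97, -194, -388, -776, -1552]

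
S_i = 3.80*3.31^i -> [3.8, 12.58, 41.63, 137.81, 456.14]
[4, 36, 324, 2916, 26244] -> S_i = 4*9^i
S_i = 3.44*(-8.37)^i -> [3.44, -28.79, 241.0, -2017.13, 16883.41]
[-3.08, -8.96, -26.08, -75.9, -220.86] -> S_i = -3.08*2.91^i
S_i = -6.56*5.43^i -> [-6.56, -35.62, -193.42, -1050.28, -5703.0]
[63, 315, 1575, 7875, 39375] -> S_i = 63*5^i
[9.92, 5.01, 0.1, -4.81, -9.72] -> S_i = 9.92 + -4.91*i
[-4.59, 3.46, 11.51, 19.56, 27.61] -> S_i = -4.59 + 8.05*i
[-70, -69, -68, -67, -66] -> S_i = -70 + 1*i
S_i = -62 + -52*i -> [-62, -114, -166, -218, -270]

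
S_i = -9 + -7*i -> [-9, -16, -23, -30, -37]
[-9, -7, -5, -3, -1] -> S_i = -9 + 2*i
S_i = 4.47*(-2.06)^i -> [4.47, -9.21, 18.97, -39.08, 80.5]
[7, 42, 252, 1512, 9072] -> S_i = 7*6^i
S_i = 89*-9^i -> [89, -801, 7209, -64881, 583929]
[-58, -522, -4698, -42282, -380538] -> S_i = -58*9^i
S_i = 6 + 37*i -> [6, 43, 80, 117, 154]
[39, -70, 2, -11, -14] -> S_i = Random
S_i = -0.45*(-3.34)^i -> [-0.45, 1.5, -5.02, 16.77, -56.0]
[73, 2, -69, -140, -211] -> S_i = 73 + -71*i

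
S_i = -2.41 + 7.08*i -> [-2.41, 4.67, 11.75, 18.83, 25.91]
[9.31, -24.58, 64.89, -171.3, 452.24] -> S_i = 9.31*(-2.64)^i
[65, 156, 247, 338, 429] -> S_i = 65 + 91*i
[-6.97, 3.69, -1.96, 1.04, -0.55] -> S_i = -6.97*(-0.53)^i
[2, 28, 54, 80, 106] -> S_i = 2 + 26*i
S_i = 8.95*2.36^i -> [8.95, 21.12, 49.85, 117.64, 277.63]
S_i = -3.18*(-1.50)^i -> [-3.18, 4.77, -7.16, 10.73, -16.1]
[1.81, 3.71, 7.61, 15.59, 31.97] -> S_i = 1.81*2.05^i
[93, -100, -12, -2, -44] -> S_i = Random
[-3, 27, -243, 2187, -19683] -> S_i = -3*-9^i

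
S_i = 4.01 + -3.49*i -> [4.01, 0.52, -2.97, -6.46, -9.95]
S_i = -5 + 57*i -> [-5, 52, 109, 166, 223]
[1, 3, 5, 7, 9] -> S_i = 1 + 2*i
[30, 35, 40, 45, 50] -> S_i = 30 + 5*i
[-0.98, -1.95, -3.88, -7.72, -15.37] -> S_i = -0.98*1.99^i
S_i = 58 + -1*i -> [58, 57, 56, 55, 54]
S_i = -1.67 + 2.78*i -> [-1.67, 1.11, 3.89, 6.67, 9.45]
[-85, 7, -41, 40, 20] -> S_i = Random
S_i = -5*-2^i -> [-5, 10, -20, 40, -80]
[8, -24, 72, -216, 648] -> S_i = 8*-3^i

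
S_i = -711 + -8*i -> [-711, -719, -727, -735, -743]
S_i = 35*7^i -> [35, 245, 1715, 12005, 84035]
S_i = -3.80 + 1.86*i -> [-3.8, -1.94, -0.08, 1.78, 3.64]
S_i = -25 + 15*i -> [-25, -10, 5, 20, 35]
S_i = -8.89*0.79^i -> [-8.89, -7.02, -5.55, -4.38, -3.46]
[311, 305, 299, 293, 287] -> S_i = 311 + -6*i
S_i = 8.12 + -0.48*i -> [8.12, 7.64, 7.16, 6.68, 6.2]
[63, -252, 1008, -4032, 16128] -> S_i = 63*-4^i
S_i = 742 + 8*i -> [742, 750, 758, 766, 774]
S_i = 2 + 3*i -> [2, 5, 8, 11, 14]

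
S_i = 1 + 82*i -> [1, 83, 165, 247, 329]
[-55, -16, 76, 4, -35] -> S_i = Random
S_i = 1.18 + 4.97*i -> [1.18, 6.15, 11.12, 16.09, 21.06]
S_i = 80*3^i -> [80, 240, 720, 2160, 6480]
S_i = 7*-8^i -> [7, -56, 448, -3584, 28672]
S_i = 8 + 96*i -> [8, 104, 200, 296, 392]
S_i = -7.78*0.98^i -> [-7.78, -7.62, -7.47, -7.32, -7.18]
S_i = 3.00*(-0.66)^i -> [3.0, -1.98, 1.31, -0.86, 0.57]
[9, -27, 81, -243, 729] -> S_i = 9*-3^i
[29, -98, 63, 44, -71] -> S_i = Random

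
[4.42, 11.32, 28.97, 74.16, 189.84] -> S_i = 4.42*2.56^i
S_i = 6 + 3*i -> [6, 9, 12, 15, 18]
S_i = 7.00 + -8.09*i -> [7.0, -1.09, -9.18, -17.27, -25.36]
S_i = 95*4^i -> [95, 380, 1520, 6080, 24320]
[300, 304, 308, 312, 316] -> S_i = 300 + 4*i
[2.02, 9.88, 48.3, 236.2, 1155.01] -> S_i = 2.02*4.89^i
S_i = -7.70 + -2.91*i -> [-7.7, -10.61, -13.52, -16.43, -19.34]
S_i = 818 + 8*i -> [818, 826, 834, 842, 850]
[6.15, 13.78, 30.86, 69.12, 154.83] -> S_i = 6.15*2.24^i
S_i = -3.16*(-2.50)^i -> [-3.16, 7.9, -19.75, 49.38, -123.44]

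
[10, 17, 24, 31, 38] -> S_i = 10 + 7*i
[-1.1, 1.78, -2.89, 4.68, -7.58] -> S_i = -1.10*(-1.62)^i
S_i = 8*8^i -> [8, 64, 512, 4096, 32768]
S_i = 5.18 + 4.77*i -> [5.18, 9.95, 14.72, 19.49, 24.26]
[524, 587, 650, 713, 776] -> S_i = 524 + 63*i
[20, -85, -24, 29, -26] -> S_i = Random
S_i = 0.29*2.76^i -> [0.29, 0.8, 2.21, 6.1, 16.83]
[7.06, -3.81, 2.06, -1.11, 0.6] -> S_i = 7.06*(-0.54)^i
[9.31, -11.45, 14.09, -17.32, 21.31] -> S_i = 9.31*(-1.23)^i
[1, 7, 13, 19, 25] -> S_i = 1 + 6*i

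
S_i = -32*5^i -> [-32, -160, -800, -4000, -20000]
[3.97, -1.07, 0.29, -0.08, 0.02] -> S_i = 3.97*(-0.27)^i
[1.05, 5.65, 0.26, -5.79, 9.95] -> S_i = Random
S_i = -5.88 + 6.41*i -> [-5.88, 0.53, 6.94, 13.35, 19.76]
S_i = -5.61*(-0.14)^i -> [-5.61, 0.79, -0.11, 0.02, -0.0]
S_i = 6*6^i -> [6, 36, 216, 1296, 7776]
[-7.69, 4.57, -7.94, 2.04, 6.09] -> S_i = Random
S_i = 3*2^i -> [3, 6, 12, 24, 48]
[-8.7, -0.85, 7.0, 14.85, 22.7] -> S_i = -8.70 + 7.85*i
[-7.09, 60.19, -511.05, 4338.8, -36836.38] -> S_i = -7.09*(-8.49)^i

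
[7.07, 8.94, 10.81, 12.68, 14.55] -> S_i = 7.07 + 1.87*i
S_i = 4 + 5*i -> [4, 9, 14, 19, 24]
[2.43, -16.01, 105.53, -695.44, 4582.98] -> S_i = 2.43*(-6.59)^i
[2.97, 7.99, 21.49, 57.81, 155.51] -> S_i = 2.97*2.69^i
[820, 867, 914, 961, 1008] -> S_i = 820 + 47*i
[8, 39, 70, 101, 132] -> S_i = 8 + 31*i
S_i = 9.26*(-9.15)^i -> [9.26, -84.73, 775.27, -7093.72, 64907.57]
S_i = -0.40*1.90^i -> [-0.4, -0.76, -1.44, -2.74, -5.21]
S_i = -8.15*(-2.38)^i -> [-8.15, 19.4, -46.16, 109.87, -261.5]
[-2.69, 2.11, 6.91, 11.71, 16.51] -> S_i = -2.69 + 4.80*i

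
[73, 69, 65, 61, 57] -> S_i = 73 + -4*i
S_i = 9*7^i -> [9, 63, 441, 3087, 21609]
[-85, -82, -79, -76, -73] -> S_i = -85 + 3*i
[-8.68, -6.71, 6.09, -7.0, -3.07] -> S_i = Random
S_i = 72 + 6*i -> [72, 78, 84, 90, 96]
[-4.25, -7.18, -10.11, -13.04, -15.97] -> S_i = -4.25 + -2.93*i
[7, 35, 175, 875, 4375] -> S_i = 7*5^i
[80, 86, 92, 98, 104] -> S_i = 80 + 6*i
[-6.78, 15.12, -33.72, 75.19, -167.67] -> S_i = -6.78*(-2.23)^i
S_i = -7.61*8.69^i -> [-7.61, -66.13, -574.68, -4993.95, -43397.41]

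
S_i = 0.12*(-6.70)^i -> [0.12, -0.8, 5.39, -36.09, 241.81]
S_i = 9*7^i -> [9, 63, 441, 3087, 21609]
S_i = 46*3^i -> [46, 138, 414, 1242, 3726]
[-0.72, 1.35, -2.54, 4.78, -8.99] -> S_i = -0.72*(-1.88)^i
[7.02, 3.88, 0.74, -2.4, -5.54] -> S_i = 7.02 + -3.14*i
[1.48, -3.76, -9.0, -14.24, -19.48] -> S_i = 1.48 + -5.24*i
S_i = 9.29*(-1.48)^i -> [9.29, -13.75, 20.35, -30.12, 44.57]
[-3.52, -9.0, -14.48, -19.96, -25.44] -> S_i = -3.52 + -5.48*i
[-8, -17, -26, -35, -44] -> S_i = -8 + -9*i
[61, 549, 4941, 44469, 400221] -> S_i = 61*9^i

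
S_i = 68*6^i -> [68, 408, 2448, 14688, 88128]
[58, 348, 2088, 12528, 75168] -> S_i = 58*6^i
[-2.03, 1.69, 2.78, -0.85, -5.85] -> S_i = Random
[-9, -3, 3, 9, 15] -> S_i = -9 + 6*i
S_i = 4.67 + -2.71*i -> [4.67, 1.96, -0.75, -3.46, -6.17]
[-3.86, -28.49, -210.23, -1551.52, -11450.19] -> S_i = -3.86*7.38^i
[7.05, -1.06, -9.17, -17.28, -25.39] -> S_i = 7.05 + -8.11*i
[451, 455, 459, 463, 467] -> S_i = 451 + 4*i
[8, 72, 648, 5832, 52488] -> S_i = 8*9^i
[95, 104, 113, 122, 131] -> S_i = 95 + 9*i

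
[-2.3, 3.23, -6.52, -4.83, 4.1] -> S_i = Random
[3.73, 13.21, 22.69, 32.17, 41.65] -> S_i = 3.73 + 9.48*i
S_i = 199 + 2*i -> [199, 201, 203, 205, 207]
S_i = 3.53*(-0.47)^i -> [3.53, -1.66, 0.78, -0.37, 0.17]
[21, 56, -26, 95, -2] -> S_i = Random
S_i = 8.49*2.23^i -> [8.49, 18.93, 42.22, 94.15, 209.96]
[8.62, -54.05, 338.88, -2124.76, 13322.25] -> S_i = 8.62*(-6.27)^i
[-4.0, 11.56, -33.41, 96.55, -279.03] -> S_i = -4.00*(-2.89)^i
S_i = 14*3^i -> [14, 42, 126, 378, 1134]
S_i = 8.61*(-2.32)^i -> [8.61, -19.98, 46.34, -107.51, 249.43]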